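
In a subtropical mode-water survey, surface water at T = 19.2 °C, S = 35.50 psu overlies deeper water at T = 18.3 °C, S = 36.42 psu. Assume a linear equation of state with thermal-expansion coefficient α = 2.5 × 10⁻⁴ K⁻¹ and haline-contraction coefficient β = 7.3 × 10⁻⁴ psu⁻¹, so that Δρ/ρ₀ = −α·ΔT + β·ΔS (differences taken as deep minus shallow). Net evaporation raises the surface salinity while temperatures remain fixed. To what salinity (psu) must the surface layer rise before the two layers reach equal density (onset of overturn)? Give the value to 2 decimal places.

36.73 psu

Neutral buoyancy requires −α(T_deep − T_surf) + β(S_deep − S_surf′) = 0.
S_surf′ = S_deep − (α/β)·ΔT = 36.42 − (2.5 × 10⁻⁴/7.3 × 10⁻⁴)·(-0.9) = 36.7282 psu.
Increase required: 36.7282 − 35.50 = 1.2282 psu.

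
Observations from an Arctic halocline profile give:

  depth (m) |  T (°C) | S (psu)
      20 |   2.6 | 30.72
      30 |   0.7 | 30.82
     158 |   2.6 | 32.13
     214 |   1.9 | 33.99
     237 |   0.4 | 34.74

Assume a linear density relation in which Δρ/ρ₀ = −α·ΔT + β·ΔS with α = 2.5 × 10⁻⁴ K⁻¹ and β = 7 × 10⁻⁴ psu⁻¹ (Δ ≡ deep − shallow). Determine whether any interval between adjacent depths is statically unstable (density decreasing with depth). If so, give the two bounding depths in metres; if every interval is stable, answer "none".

none

Evaluate Δρ/ρ₀ = −αΔT + βΔS across each adjacent pair:
  20–30 m: −αΔT+βΔS = −(2.5 × 10⁻⁴)(-1.9)+(7 × 10⁻⁴)(+0.10) = 5.5 × 10⁻⁴ → stable
  30–158 m: −αΔT+βΔS = −(2.5 × 10⁻⁴)(+1.9)+(7 × 10⁻⁴)(+1.31) = 4.4 × 10⁻⁴ → stable
  158–214 m: −αΔT+βΔS = −(2.5 × 10⁻⁴)(-0.7)+(7 × 10⁻⁴)(+1.86) = 1.5 × 10⁻³ → stable
  214–237 m: −αΔT+βΔS = −(2.5 × 10⁻⁴)(-1.5)+(7 × 10⁻⁴)(+0.75) = 9.0 × 10⁻⁴ → stable
Every interval has Δρ > 0: the column is stably stratified throughout.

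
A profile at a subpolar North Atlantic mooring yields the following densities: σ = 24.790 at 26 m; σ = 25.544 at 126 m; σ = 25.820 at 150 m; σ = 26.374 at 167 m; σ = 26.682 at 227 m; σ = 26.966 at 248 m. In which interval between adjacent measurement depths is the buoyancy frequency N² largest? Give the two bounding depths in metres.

150–167 m

Compute the density gradient over each adjacent pair:
  26–126 m: Δρ/Δz = 0.754/100 = 7.5 × 10⁻³ kg m⁻⁴
  126–150 m: Δρ/Δz = 0.276/24 = 0.012 kg m⁻⁴
  150–167 m: Δρ/Δz = 0.554/17 = 0.033 kg m⁻⁴
  167–227 m: Δρ/Δz = 0.308/60 = 5.1 × 10⁻³ kg m⁻⁴
  227–248 m: Δρ/Δz = 0.284/21 = 0.014 kg m⁻⁴
The largest gradient is in the 150–167 m interval — the pycnocline.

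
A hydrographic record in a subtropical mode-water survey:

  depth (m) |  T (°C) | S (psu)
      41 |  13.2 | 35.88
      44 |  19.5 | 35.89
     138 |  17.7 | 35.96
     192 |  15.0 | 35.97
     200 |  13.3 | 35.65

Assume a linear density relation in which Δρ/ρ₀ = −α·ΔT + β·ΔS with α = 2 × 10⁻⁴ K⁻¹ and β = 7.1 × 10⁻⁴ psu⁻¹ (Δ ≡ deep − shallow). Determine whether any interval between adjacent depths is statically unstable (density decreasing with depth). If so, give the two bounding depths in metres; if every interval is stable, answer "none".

41–44 m

Evaluate Δρ/ρ₀ = −αΔT + βΔS across each adjacent pair:
  41–44 m: −αΔT+βΔS = −(2 × 10⁻⁴)(+6.3)+(7.1 × 10⁻⁴)(+0.01) = -1.3 × 10⁻³ → UNSTABLE
  44–138 m: −αΔT+βΔS = −(2 × 10⁻⁴)(-1.8)+(7.1 × 10⁻⁴)(+0.07) = 4.1 × 10⁻⁴ → stable
  138–192 m: −αΔT+βΔS = −(2 × 10⁻⁴)(-2.7)+(7.1 × 10⁻⁴)(+0.01) = 5.5 × 10⁻⁴ → stable
  192–200 m: −αΔT+βΔS = −(2 × 10⁻⁴)(-1.7)+(7.1 × 10⁻⁴)(-0.32) = 1.1 × 10⁻⁴ → stable
The 41–44 m interval has Δρ < 0: lighter water underlies denser water.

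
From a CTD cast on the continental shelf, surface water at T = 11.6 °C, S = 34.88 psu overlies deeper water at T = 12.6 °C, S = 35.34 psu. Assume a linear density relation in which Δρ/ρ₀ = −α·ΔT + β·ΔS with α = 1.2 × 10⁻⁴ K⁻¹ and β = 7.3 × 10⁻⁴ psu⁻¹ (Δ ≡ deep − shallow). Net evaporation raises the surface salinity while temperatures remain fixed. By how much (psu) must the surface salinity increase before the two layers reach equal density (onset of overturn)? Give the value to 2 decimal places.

Neutral buoyancy requires −α(T_deep − T_surf) + β(S_deep − S_surf′) = 0.
S_surf′ = S_deep − (α/β)·ΔT = 35.34 − (1.2 × 10⁻⁴/7.3 × 10⁻⁴)·(+1.0) = 35.1756 psu.
Increase required: 35.1756 − 34.88 = 0.2956 psu.

0.30 psu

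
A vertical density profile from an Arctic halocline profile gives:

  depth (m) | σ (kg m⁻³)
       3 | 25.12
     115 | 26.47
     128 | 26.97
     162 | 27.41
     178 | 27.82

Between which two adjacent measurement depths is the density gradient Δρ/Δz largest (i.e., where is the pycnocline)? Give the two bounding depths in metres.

Compute the density gradient over each adjacent pair:
  3–115 m: Δρ/Δz = 1.35/112 = 0.012 kg m⁻⁴
  115–128 m: Δρ/Δz = 0.50/13 = 0.038 kg m⁻⁴
  128–162 m: Δρ/Δz = 0.44/34 = 0.013 kg m⁻⁴
  162–178 m: Δρ/Δz = 0.41/16 = 0.026 kg m⁻⁴
The largest gradient is in the 115–128 m interval — the pycnocline.

115–128 m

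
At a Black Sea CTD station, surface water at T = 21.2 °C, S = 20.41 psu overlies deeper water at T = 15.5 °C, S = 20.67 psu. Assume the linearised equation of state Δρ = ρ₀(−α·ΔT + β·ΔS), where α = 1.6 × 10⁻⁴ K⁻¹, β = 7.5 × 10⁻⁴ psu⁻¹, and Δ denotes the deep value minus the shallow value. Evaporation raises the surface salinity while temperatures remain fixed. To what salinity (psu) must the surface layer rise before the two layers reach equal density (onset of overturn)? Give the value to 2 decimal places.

21.89 psu

Neutral buoyancy requires −α(T_deep − T_surf) + β(S_deep − S_surf′) = 0.
S_surf′ = S_deep − (α/β)·ΔT = 20.67 − (1.6 × 10⁻⁴/7.5 × 10⁻⁴)·(-5.7) = 21.8860 psu.
Increase required: 21.8860 − 20.41 = 1.4760 psu.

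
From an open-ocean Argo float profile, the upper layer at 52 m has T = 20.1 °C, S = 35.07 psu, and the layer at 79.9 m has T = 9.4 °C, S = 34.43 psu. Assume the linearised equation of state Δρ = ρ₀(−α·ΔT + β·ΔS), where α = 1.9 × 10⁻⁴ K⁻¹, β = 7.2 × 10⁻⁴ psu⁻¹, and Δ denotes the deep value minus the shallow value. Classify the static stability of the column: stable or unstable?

stable

ΔT = 9.4 − 20.1 = -10.7 K and ΔS = 34.43 − 35.07 = -0.64 psu (deep − shallow).
−αΔT = 2.033 × 10⁻³; βΔS = -4.608 × 10⁻⁴; sum Δρ/ρ₀ = 1.5722 × 10⁻³.
Δρ/ρ₀ > 0, so Δρ > 0: deeper water is denser → statically stable.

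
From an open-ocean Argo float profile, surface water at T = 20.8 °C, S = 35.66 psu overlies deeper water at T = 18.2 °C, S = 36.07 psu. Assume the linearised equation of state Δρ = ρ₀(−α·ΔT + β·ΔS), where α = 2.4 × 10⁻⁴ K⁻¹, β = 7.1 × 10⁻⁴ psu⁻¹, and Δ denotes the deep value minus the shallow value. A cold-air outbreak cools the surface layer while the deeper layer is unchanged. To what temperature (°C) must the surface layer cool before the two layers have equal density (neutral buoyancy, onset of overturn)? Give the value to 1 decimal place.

17.0 °C

Neutral buoyancy requires Δρ = 0, i.e. −α(T_deep − T_surf′) + β(S_deep − S_surf) = 0.
T_surf′ = T_deep − (β/α)·ΔS = 18.2 − (7.1 × 10⁻⁴/2.4 × 10⁻⁴)·(+0.41) = 16.987 °C.
Cooling required: 20.8 − (16.987) = 3.813 °C.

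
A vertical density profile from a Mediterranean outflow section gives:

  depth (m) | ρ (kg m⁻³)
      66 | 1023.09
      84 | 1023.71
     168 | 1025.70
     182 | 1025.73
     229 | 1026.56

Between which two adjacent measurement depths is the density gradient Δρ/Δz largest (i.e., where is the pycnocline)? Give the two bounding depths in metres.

Compute the density gradient over each adjacent pair:
  66–84 m: Δρ/Δz = 0.62/18 = 0.034 kg m⁻⁴
  84–168 m: Δρ/Δz = 1.99/84 = 0.024 kg m⁻⁴
  168–182 m: Δρ/Δz = 0.03/14 = 2.1 × 10⁻³ kg m⁻⁴
  182–229 m: Δρ/Δz = 0.83/47 = 0.018 kg m⁻⁴
The largest gradient is in the 66–84 m interval — the pycnocline.

66–84 m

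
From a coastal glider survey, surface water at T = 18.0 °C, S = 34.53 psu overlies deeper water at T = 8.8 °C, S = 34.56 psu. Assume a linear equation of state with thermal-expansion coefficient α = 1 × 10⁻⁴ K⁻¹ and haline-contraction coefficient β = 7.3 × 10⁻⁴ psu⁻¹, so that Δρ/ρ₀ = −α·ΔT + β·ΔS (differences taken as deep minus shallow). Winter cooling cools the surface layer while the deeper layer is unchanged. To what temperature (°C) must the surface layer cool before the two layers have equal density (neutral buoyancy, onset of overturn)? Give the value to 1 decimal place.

8.6 °C

Neutral buoyancy requires Δρ = 0, i.e. −α(T_deep − T_surf′) + β(S_deep − S_surf) = 0.
T_surf′ = T_deep − (β/α)·ΔS = 8.8 − (7.3 × 10⁻⁴/1 × 10⁻⁴)·(+0.03) = 8.581 °C.
Cooling required: 18.0 − (8.581) = 9.419 °C.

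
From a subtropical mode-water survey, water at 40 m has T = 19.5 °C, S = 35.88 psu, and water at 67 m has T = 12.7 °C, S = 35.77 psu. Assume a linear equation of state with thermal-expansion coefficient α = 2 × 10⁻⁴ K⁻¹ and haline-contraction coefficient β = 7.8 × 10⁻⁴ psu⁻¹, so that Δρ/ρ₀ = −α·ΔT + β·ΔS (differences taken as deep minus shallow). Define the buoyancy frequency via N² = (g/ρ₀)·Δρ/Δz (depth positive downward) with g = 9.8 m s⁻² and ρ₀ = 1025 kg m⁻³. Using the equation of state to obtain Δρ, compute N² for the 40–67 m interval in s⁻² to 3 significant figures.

4.62 × 10⁻⁴ s⁻²

ΔT = -6.8 K, ΔS = -0.11 psu (deep − shallow).
Δρ/ρ₀ = −αΔT + βΔS = 1.36 × 10⁻³ − 8.58 × 10⁻⁵ = 1.2742 × 10⁻³, so Δρ ≈ 1.306 kg m⁻³.
N² = (g/ρ₀)·Δρ/Δz = g·(Δρ/ρ₀)/Δz = 9.8 × 1.2742 × 10⁻³ / 27 = 4.6249 × 10⁻⁴ s⁻² ≈ 4.62 × 10⁻⁴ s⁻².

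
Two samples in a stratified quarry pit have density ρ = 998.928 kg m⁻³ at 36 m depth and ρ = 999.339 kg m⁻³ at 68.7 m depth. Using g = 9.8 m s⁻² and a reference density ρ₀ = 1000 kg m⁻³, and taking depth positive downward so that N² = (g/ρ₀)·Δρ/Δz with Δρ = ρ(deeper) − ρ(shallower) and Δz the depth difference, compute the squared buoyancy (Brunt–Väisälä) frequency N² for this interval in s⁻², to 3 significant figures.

1.23 × 10⁻⁴ s⁻²

Δρ = 999.339 − 998.928 = 0.411 kg m⁻³ over Δz = 68.7 − 36 = 32.7 m.
N² = (9.8/1000) × (0.411/32.7) = 1.2317 × 10⁻⁴ s⁻² ≈ 1.23 × 10⁻⁴ s⁻².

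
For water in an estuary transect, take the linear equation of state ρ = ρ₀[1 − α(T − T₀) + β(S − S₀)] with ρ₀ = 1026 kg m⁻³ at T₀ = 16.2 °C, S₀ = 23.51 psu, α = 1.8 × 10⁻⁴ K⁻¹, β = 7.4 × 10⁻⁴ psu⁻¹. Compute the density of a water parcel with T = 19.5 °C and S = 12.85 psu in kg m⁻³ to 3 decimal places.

1017.297 kg m⁻³

T − T₀ = +3.3 K, S − S₀ = -10.66 psu.
Bracket = 1 − α·(+3.3) + β·(-10.66) = 1 + (-8.4824 × 10⁻³) = 0.9915176.
ρ = 1026 × 0.9915176 = 1017.297 kg m⁻³.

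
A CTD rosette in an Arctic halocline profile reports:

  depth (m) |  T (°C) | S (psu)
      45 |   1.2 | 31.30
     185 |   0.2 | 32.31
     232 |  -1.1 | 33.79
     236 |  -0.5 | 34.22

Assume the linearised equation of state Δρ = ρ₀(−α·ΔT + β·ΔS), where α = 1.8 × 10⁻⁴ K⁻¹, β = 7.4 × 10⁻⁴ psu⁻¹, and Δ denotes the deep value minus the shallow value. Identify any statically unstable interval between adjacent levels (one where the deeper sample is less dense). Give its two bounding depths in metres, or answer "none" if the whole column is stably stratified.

none

Evaluate Δρ/ρ₀ = −αΔT + βΔS across each adjacent pair:
  45–185 m: −αΔT+βΔS = −(1.8 × 10⁻⁴)(-1.0)+(7.4 × 10⁻⁴)(+1.01) = 9.3 × 10⁻⁴ → stable
  185–232 m: −αΔT+βΔS = −(1.8 × 10⁻⁴)(-1.3)+(7.4 × 10⁻⁴)(+1.48) = 1.3 × 10⁻³ → stable
  232–236 m: −αΔT+βΔS = −(1.8 × 10⁻⁴)(+0.6)+(7.4 × 10⁻⁴)(+0.43) = 2.1 × 10⁻⁴ → stable
Every interval has Δρ > 0: the column is stably stratified throughout.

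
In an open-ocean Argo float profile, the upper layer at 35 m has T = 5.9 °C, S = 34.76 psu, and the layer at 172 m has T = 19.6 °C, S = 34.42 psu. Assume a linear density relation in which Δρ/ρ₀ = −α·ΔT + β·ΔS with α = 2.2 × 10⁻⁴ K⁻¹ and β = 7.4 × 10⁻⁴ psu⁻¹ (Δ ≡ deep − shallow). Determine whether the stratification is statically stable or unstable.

ΔT = 19.6 − 5.9 = +13.7 K and ΔS = 34.42 − 34.76 = -0.34 psu (deep − shallow).
−αΔT = -3.014 × 10⁻³; βΔS = -2.516 × 10⁻⁴; sum Δρ/ρ₀ = -3.2656 × 10⁻³.
Δρ/ρ₀ < 0, so Δρ < 0: deeper water is lighter → statically unstable; the column would overturn.

unstable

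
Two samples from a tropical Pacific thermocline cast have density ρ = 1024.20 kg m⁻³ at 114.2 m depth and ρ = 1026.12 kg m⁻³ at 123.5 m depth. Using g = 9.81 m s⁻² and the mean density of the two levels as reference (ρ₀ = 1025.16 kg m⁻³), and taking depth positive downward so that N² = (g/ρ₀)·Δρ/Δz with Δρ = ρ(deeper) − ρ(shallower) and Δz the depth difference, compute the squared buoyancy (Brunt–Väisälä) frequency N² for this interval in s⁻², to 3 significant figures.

Δρ = 1026.12 − 1024.20 = 1.92 kg m⁻³ over Δz = 123.5 − 114.2 = 9.3 m.
N² = (9.81/1025.16) × (1.92/9.3) = 1.9756 × 10⁻³ s⁻² ≈ 1.98 × 10⁻³ s⁻².

1.98 × 10⁻³ s⁻²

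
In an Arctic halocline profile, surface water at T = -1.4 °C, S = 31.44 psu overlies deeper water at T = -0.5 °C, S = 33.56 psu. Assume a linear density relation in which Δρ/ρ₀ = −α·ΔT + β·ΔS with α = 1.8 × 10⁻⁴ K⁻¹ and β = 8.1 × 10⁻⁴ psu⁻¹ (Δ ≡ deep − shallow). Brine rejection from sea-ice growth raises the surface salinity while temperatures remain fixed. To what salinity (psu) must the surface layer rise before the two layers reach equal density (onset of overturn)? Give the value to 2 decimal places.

33.36 psu

Neutral buoyancy requires −α(T_deep − T_surf) + β(S_deep − S_surf′) = 0.
S_surf′ = S_deep − (α/β)·ΔT = 33.56 − (1.8 × 10⁻⁴/8.1 × 10⁻⁴)·(+0.9) = 33.3600 psu.
Increase required: 33.3600 − 31.44 = 1.9200 psu.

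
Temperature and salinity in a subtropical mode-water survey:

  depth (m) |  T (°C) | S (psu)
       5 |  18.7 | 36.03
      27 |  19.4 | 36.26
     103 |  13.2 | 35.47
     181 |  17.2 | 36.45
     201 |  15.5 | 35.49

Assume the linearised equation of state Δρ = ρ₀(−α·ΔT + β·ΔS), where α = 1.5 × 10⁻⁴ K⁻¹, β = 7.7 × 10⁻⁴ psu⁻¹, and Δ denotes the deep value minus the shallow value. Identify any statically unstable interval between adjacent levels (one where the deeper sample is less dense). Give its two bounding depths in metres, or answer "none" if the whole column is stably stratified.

Evaluate Δρ/ρ₀ = −αΔT + βΔS across each adjacent pair:
  5–27 m: −αΔT+βΔS = −(1.5 × 10⁻⁴)(+0.7)+(7.7 × 10⁻⁴)(+0.23) = 7.2 × 10⁻⁵ → stable
  27–103 m: −αΔT+βΔS = −(1.5 × 10⁻⁴)(-6.2)+(7.7 × 10⁻⁴)(-0.79) = 3.2 × 10⁻⁴ → stable
  103–181 m: −αΔT+βΔS = −(1.5 × 10⁻⁴)(+4.0)+(7.7 × 10⁻⁴)(+0.98) = 1.5 × 10⁻⁴ → stable
  181–201 m: −αΔT+βΔS = −(1.5 × 10⁻⁴)(-1.7)+(7.7 × 10⁻⁴)(-0.96) = -4.8 × 10⁻⁴ → UNSTABLE
The 181–201 m interval has Δρ < 0: lighter water underlies denser water.

181–201 m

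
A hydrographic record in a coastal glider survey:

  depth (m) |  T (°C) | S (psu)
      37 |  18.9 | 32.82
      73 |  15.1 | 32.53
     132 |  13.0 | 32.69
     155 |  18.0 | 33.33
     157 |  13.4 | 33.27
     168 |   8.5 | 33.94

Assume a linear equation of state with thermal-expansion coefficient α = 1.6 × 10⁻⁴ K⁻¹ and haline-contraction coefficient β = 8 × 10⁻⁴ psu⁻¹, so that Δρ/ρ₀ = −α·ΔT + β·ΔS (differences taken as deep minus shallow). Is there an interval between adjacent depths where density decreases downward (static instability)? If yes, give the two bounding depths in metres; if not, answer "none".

Evaluate Δρ/ρ₀ = −αΔT + βΔS across each adjacent pair:
  37–73 m: −αΔT+βΔS = −(1.6 × 10⁻⁴)(-3.8)+(8 × 10⁻⁴)(-0.29) = 3.8 × 10⁻⁴ → stable
  73–132 m: −αΔT+βΔS = −(1.6 × 10⁻⁴)(-2.1)+(8 × 10⁻⁴)(+0.16) = 4.6 × 10⁻⁴ → stable
  132–155 m: −αΔT+βΔS = −(1.6 × 10⁻⁴)(+5.0)+(8 × 10⁻⁴)(+0.64) = -2.9 × 10⁻⁴ → UNSTABLE
  155–157 m: −αΔT+βΔS = −(1.6 × 10⁻⁴)(-4.6)+(8 × 10⁻⁴)(-0.06) = 6.9 × 10⁻⁴ → stable
  157–168 m: −αΔT+βΔS = −(1.6 × 10⁻⁴)(-4.9)+(8 × 10⁻⁴)(+0.67) = 1.3 × 10⁻³ → stable
The 132–155 m interval has Δρ < 0: lighter water underlies denser water.

132–155 m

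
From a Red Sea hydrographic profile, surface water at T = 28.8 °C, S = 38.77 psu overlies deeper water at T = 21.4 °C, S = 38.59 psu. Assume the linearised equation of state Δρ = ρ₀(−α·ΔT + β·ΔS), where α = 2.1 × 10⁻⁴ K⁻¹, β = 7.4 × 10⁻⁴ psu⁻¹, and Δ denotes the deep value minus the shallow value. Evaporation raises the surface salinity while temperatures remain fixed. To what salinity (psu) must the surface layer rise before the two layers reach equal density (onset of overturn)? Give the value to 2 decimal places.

Neutral buoyancy requires −α(T_deep − T_surf) + β(S_deep − S_surf′) = 0.
S_surf′ = S_deep − (α/β)·ΔT = 38.59 − (2.1 × 10⁻⁴/7.4 × 10⁻⁴)·(-7.4) = 40.6900 psu.
Increase required: 40.6900 − 38.77 = 1.9200 psu.

40.69 psu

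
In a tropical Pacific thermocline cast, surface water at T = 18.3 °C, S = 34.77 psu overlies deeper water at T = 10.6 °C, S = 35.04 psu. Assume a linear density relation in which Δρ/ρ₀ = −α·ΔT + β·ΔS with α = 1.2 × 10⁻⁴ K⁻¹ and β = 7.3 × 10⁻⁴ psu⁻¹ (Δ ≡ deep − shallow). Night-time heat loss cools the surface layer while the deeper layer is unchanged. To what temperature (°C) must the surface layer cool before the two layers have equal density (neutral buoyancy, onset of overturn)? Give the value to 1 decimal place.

Neutral buoyancy requires Δρ = 0, i.e. −α(T_deep − T_surf′) + β(S_deep − S_surf) = 0.
T_surf′ = T_deep − (β/α)·ΔS = 10.6 − (7.3 × 10⁻⁴/1.2 × 10⁻⁴)·(+0.27) = 8.957 °C.
Cooling required: 18.3 − (8.957) = 9.343 °C.

9.0 °C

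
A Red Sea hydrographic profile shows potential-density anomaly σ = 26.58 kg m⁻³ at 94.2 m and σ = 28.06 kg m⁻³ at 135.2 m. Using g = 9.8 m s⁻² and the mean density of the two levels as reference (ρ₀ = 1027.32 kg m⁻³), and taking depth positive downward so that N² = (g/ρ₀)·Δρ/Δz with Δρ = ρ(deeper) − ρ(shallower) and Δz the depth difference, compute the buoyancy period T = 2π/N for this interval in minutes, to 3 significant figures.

Δρ = 1028.06 − 1026.58 = 1.48 kg m⁻³ over Δz = 135.2 − 94.2 = 41 m.
N² = (9.8/1027.32) × (1.48/41) = 3.4435 × 10⁻⁴ s⁻².
N = √(3.4435 × 10⁻⁴) = 0.018557 rad s⁻¹, so T = 2π/N = 338.59 s = 5.6432 min ≈ 5.64 min.

5.64 min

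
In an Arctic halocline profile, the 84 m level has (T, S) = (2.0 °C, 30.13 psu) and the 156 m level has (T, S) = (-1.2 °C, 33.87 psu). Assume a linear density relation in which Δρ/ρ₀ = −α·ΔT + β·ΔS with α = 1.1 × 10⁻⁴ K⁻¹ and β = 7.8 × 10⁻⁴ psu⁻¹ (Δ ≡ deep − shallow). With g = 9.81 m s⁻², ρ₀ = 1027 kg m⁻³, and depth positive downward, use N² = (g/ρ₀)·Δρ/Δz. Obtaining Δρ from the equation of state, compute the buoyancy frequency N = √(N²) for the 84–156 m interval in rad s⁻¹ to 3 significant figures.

0.0211 rad s⁻¹

ΔT = -3.2 K, ΔS = +3.74 psu (deep − shallow).
Δρ/ρ₀ = −αΔT + βΔS = 3.52 × 10⁻⁴ + 2.9172 × 10⁻³ = 3.2692 × 10⁻³, so Δρ ≈ 3.357 kg m⁻³.
N² = (g/ρ₀)·Δρ/Δz = g·(Δρ/ρ₀)/Δz = 9.81 × 3.2692 × 10⁻³ / 72 = 4.4543 × 10⁻⁴ s⁻².
N = √(4.4543 × 10⁻⁴) = 0.021105 rad s⁻¹ ≈ 0.0211 rad s⁻¹.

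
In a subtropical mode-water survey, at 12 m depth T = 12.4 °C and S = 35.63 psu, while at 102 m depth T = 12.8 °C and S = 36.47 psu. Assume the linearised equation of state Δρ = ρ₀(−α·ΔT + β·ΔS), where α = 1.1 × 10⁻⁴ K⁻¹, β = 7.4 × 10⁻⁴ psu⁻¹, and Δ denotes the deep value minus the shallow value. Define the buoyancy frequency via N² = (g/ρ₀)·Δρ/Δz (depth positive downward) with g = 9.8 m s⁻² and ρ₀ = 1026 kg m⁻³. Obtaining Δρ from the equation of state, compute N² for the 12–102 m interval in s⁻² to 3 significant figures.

6.29 × 10⁻⁵ s⁻²

ΔT = +0.4 K, ΔS = +0.84 psu (deep − shallow).
Δρ/ρ₀ = −αΔT + βΔS = -4.40 × 10⁻⁵ + 6.216 × 10⁻⁴ = 5.776 × 10⁻⁴, so Δρ ≈ 0.5926 kg m⁻³.
N² = (g/ρ₀)·Δρ/Δz = g·(Δρ/ρ₀)/Δz = 9.8 × 5.776 × 10⁻⁴ / 90 = 6.2894 × 10⁻⁵ s⁻² ≈ 6.29 × 10⁻⁵ s⁻².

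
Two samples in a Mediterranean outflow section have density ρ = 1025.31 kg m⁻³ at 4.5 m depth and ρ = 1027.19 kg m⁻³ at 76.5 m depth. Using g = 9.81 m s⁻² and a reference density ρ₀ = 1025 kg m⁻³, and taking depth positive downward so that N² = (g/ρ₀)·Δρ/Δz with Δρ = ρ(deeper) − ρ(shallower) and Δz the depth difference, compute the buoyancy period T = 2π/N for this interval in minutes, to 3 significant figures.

6.62 min

Δρ = 1027.19 − 1025.31 = 1.88 kg m⁻³ over Δz = 76.5 − 4.5 = 72 m.
N² = (9.81/1025) × (1.88/72) = 2.4990 × 10⁻⁴ s⁻².
N = √(2.4990 × 10⁻⁴) = 0.015808 rad s⁻¹, so T = 2π/N = 397.47 s = 6.6245 min ≈ 6.62 min.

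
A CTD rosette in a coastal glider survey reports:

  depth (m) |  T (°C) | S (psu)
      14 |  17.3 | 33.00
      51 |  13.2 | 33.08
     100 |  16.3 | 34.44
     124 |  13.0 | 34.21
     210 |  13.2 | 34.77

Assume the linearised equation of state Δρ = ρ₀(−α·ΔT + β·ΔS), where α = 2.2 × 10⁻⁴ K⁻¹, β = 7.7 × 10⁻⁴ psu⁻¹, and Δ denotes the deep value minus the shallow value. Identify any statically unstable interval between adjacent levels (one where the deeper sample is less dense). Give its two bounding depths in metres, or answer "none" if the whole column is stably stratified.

Evaluate Δρ/ρ₀ = −αΔT + βΔS across each adjacent pair:
  14–51 m: −αΔT+βΔS = −(2.2 × 10⁻⁴)(-4.1)+(7.7 × 10⁻⁴)(+0.08) = 9.6 × 10⁻⁴ → stable
  51–100 m: −αΔT+βΔS = −(2.2 × 10⁻⁴)(+3.1)+(7.7 × 10⁻⁴)(+1.36) = 3.7 × 10⁻⁴ → stable
  100–124 m: −αΔT+βΔS = −(2.2 × 10⁻⁴)(-3.3)+(7.7 × 10⁻⁴)(-0.23) = 5.5 × 10⁻⁴ → stable
  124–210 m: −αΔT+βΔS = −(2.2 × 10⁻⁴)(+0.2)+(7.7 × 10⁻⁴)(+0.56) = 3.9 × 10⁻⁴ → stable
Every interval has Δρ > 0: the column is stably stratified throughout.

none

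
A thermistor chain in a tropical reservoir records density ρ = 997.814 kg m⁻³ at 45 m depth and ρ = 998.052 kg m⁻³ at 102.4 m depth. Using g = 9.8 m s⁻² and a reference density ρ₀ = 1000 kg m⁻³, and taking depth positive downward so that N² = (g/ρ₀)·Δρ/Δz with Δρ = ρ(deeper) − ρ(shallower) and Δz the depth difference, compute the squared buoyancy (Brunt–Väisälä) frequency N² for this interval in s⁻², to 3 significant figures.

Δρ = 998.052 − 997.814 = 0.238 kg m⁻³ over Δz = 102.4 − 45 = 57.4 m.
N² = (9.8/1000) × (0.238/57.4) = 4.0634 × 10⁻⁵ s⁻² ≈ 4.06 × 10⁻⁵ s⁻².

4.06 × 10⁻⁵ s⁻²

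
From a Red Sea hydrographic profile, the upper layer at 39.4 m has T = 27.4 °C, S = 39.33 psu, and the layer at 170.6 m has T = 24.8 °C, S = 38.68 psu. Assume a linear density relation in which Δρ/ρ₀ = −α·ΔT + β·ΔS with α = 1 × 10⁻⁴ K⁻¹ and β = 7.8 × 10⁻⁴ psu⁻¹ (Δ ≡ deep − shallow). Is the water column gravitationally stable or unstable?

ΔT = 24.8 − 27.4 = -2.6 K and ΔS = 38.68 − 39.33 = -0.65 psu (deep − shallow).
−αΔT = 2.60 × 10⁻⁴; βΔS = -5.07 × 10⁻⁴; sum Δρ/ρ₀ = -2.47 × 10⁻⁴.
Δρ/ρ₀ < 0, so Δρ < 0: deeper water is lighter → statically unstable; the column would overturn.

unstable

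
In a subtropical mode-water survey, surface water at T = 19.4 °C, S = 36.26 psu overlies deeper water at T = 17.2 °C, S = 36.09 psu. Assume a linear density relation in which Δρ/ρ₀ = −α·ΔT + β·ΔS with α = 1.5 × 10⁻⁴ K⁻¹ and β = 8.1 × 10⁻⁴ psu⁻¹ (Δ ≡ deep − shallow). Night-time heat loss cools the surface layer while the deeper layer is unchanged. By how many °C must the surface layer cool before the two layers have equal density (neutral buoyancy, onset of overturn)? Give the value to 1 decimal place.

Neutral buoyancy requires Δρ = 0, i.e. −α(T_deep − T_surf′) + β(S_deep − S_surf) = 0.
T_surf′ = T_deep − (β/α)·ΔS = 17.2 − (8.1 × 10⁻⁴/1.5 × 10⁻⁴)·(-0.17) = 18.118 °C.
Cooling required: 19.4 − (18.118) = 1.282 °C.

1.3 °C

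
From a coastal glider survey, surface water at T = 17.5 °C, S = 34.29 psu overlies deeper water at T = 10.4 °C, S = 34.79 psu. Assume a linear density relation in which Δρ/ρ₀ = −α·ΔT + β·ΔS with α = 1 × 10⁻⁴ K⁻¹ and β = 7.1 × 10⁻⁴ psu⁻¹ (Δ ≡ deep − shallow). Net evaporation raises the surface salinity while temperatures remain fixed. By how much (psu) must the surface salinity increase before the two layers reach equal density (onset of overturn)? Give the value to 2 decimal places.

1.50 psu

Neutral buoyancy requires −α(T_deep − T_surf) + β(S_deep − S_surf′) = 0.
S_surf′ = S_deep − (α/β)·ΔT = 34.79 − (1 × 10⁻⁴/7.1 × 10⁻⁴)·(-7.1) = 35.7900 psu.
Increase required: 35.7900 − 34.29 = 1.5000 psu.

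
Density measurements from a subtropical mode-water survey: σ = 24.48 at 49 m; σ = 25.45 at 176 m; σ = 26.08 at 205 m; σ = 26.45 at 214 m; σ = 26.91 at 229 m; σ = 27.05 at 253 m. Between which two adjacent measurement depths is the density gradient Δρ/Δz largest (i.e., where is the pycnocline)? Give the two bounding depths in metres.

Compute the density gradient over each adjacent pair:
  49–176 m: Δρ/Δz = 0.97/127 = 7.6 × 10⁻³ kg m⁻⁴
  176–205 m: Δρ/Δz = 0.63/29 = 0.022 kg m⁻⁴
  205–214 m: Δρ/Δz = 0.37/9 = 0.041 kg m⁻⁴
  214–229 m: Δρ/Δz = 0.46/15 = 0.031 kg m⁻⁴
  229–253 m: Δρ/Δz = 0.14/24 = 5.8 × 10⁻³ kg m⁻⁴
The largest gradient is in the 205–214 m interval — the pycnocline.

205–214 m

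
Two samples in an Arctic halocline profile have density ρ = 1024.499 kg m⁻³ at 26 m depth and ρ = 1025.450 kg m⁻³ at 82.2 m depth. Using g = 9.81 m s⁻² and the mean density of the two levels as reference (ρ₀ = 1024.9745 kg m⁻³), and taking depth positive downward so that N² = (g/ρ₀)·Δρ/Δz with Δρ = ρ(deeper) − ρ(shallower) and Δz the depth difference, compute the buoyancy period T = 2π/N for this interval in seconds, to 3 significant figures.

494 s

Δρ = 1025.450 − 1024.499 = 0.951 kg m⁻³ over Δz = 82.2 − 26 = 56.2 m.
N² = (9.81/1024.9745) × (0.951/56.2) = 1.6196 × 10⁻⁴ s⁻².
N = √(1.6196 × 10⁻⁴) = 0.012726 rad s⁻¹, so T = 2π/N = 493.73 s ≈ 494 s.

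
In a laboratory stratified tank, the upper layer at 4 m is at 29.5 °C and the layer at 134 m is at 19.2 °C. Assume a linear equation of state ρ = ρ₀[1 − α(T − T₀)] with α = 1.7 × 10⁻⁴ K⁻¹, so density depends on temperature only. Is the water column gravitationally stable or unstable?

ΔT = 19.2 − 29.5 = -10.3 K, so Δρ/ρ₀ = −αΔT = 1.751 × 10⁻³.
Δρ/ρ₀ > 0, so Δρ > 0: deeper water is denser → statically stable.

stable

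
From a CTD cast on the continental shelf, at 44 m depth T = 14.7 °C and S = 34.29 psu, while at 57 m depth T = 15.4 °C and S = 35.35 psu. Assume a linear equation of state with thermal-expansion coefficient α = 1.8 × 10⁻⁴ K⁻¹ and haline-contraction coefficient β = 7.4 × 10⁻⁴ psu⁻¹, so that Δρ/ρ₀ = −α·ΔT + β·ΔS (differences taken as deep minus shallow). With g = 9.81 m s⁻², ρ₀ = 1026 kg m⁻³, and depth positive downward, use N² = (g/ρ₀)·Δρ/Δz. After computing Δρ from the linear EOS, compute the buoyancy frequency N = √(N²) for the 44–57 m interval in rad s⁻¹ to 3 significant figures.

0.0223 rad s⁻¹

ΔT = +0.7 K, ΔS = +1.06 psu (deep − shallow).
Δρ/ρ₀ = −αΔT + βΔS = -1.26 × 10⁻⁴ + 7.844 × 10⁻⁴ = 6.584 × 10⁻⁴, so Δρ ≈ 0.6755 kg m⁻³.
N² = (g/ρ₀)·Δρ/Δz = g·(Δρ/ρ₀)/Δz = 9.81 × 6.584 × 10⁻⁴ / 13 = 4.9684 × 10⁻⁴ s⁻².
N = √(4.9684 × 10⁻⁴) = 0.022290 rad s⁻¹ ≈ 0.0223 rad s⁻¹.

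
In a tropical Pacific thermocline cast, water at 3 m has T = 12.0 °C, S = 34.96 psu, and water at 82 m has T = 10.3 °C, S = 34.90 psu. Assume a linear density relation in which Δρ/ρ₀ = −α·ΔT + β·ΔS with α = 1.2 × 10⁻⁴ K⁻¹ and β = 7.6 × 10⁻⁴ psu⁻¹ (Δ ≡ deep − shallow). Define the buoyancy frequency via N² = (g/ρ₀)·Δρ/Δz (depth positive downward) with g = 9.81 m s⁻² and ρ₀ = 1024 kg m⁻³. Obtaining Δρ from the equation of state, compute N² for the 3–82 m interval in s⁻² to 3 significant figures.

1.97 × 10⁻⁵ s⁻²

ΔT = -1.7 K, ΔS = -0.06 psu (deep − shallow).
Δρ/ρ₀ = −αΔT + βΔS = 2.04 × 10⁻⁴ − 4.56 × 10⁻⁵ = 1.584 × 10⁻⁴, so Δρ ≈ 0.1622 kg m⁻³.
N² = (g/ρ₀)·Δρ/Δz = g·(Δρ/ρ₀)/Δz = 9.81 × 1.584 × 10⁻⁴ / 79 = 1.9670 × 10⁻⁵ s⁻² ≈ 1.97 × 10⁻⁵ s⁻².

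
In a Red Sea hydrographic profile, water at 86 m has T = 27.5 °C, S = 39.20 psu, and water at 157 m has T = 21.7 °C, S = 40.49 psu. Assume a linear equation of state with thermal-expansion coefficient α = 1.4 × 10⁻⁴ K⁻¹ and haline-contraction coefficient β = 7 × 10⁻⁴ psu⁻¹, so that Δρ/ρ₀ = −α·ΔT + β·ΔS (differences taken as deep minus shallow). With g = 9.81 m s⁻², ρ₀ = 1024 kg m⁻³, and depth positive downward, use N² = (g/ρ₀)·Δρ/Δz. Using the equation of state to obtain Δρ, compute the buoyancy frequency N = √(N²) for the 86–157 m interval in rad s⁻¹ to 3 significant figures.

0.0154 rad s⁻¹

ΔT = -5.8 K, ΔS = +1.29 psu (deep − shallow).
Δρ/ρ₀ = −αΔT + βΔS = 8.12 × 10⁻⁴ + 9.03 × 10⁻⁴ = 1.715 × 10⁻³, so Δρ ≈ 1.756 kg m⁻³.
N² = (g/ρ₀)·Δρ/Δz = g·(Δρ/ρ₀)/Δz = 9.81 × 1.715 × 10⁻³ / 71 = 2.3696 × 10⁻⁴ s⁻².
N = √(2.3696 × 10⁻⁴) = 0.015394 rad s⁻¹ ≈ 0.0154 rad s⁻¹.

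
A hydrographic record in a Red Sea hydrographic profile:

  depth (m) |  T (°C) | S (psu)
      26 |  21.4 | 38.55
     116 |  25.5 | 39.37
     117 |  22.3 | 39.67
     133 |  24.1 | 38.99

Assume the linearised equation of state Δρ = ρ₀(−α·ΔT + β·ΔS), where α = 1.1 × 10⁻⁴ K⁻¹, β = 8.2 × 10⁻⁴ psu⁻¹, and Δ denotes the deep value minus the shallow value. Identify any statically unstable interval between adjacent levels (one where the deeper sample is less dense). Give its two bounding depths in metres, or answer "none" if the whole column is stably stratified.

117–133 m

Evaluate Δρ/ρ₀ = −αΔT + βΔS across each adjacent pair:
  26–116 m: −αΔT+βΔS = −(1.1 × 10⁻⁴)(+4.1)+(8.2 × 10⁻⁴)(+0.82) = 2.2 × 10⁻⁴ → stable
  116–117 m: −αΔT+βΔS = −(1.1 × 10⁻⁴)(-3.2)+(8.2 × 10⁻⁴)(+0.30) = 6.0 × 10⁻⁴ → stable
  117–133 m: −αΔT+βΔS = −(1.1 × 10⁻⁴)(+1.8)+(8.2 × 10⁻⁴)(-0.68) = -7.6 × 10⁻⁴ → UNSTABLE
The 117–133 m interval has Δρ < 0: lighter water underlies denser water.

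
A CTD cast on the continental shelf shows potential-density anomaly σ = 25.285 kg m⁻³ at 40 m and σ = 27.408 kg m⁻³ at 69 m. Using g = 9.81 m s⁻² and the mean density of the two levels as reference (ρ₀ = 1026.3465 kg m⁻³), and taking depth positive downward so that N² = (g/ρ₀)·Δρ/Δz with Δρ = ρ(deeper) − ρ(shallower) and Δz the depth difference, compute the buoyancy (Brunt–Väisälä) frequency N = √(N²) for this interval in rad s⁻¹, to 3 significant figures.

Δρ = 1027.408 − 1025.285 = 2.123 kg m⁻³ over Δz = 69 − 40 = 29 m.
N² = (9.81/1026.3465) × (2.123/29) = 6.9972 × 10⁻⁴ s⁻².
N = √(6.9972 × 10⁻⁴) = 0.026452 rad s⁻¹ ≈ 0.0265 rad s⁻¹.

0.0265 rad s⁻¹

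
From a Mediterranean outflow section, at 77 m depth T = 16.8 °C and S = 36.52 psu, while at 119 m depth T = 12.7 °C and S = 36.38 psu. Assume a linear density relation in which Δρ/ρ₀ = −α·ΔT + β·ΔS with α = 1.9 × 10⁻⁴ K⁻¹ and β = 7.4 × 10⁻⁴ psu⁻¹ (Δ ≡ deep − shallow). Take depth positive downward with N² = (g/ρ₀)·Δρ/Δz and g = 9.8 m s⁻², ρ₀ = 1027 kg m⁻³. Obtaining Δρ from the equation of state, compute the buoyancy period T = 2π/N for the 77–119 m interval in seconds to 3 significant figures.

ΔT = -4.1 K, ΔS = -0.14 psu (deep − shallow).
Δρ/ρ₀ = −αΔT + βΔS = 7.79 × 10⁻⁴ − 1.036 × 10⁻⁴ = 6.754 × 10⁻⁴, so Δρ ≈ 0.6936 kg m⁻³.
N² = (g/ρ₀)·Δρ/Δz = g·(Δρ/ρ₀)/Δz = 9.8 × 6.754 × 10⁻⁴ / 42 = 1.5759 × 10⁻⁴ s⁻².
N = √(1.5759 × 10⁻⁴) = 0.012553 rad s⁻¹ → T = 2π/N = 500.53 s ≈ 501 s.

501 s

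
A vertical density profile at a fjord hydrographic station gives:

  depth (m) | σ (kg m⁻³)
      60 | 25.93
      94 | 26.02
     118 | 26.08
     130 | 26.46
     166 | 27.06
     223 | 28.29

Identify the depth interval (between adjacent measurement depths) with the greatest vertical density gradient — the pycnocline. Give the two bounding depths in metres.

118–130 m

Compute the density gradient over each adjacent pair:
  60–94 m: Δρ/Δz = 0.09/34 = 2.6 × 10⁻³ kg m⁻⁴
  94–118 m: Δρ/Δz = 0.06/24 = 2.5 × 10⁻³ kg m⁻⁴
  118–130 m: Δρ/Δz = 0.38/12 = 0.032 kg m⁻⁴
  130–166 m: Δρ/Δz = 0.60/36 = 0.017 kg m⁻⁴
  166–223 m: Δρ/Δz = 1.23/57 = 0.022 kg m⁻⁴
The largest gradient is in the 118–130 m interval — the pycnocline.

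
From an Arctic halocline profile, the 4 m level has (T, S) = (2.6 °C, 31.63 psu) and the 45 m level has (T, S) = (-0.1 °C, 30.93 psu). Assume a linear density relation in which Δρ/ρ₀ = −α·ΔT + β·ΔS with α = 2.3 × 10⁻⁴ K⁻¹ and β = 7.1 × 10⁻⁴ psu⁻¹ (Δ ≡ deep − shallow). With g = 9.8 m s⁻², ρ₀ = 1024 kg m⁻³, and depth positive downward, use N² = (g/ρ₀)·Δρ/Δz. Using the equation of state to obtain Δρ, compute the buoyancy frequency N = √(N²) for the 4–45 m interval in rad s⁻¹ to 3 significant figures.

5.44 × 10⁻³ rad s⁻¹

ΔT = -2.7 K, ΔS = -0.70 psu (deep − shallow).
Δρ/ρ₀ = −αΔT + βΔS = 6.21 × 10⁻⁴ − 4.97 × 10⁻⁴ = 1.24 × 10⁻⁴, so Δρ ≈ 0.1270 kg m⁻³.
N² = (g/ρ₀)·Δρ/Δz = g·(Δρ/ρ₀)/Δz = 9.8 × 1.24 × 10⁻⁴ / 41 = 2.9639 × 10⁻⁵ s⁻².
N = √(2.9639 × 10⁻⁵) = 5.4442 × 10⁻³ rad s⁻¹ ≈ 5.44 × 10⁻³ rad s⁻¹.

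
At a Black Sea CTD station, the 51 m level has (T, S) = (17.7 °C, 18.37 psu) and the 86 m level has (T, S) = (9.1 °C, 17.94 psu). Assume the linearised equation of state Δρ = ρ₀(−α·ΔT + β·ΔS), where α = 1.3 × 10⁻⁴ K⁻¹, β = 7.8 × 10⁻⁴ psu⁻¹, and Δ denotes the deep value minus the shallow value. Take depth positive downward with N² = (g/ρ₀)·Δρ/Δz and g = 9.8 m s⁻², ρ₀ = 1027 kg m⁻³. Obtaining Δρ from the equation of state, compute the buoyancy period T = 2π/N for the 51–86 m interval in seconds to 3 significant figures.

424 s

ΔT = -8.6 K, ΔS = -0.43 psu (deep − shallow).
Δρ/ρ₀ = −αΔT + βΔS = 1.118 × 10⁻³ − 3.354 × 10⁻⁴ = 7.826 × 10⁻⁴, so Δρ ≈ 0.8037 kg m⁻³.
N² = (g/ρ₀)·Δρ/Δz = g·(Δρ/ρ₀)/Δz = 9.8 × 7.826 × 10⁻⁴ / 35 = 2.1913 × 10⁻⁴ s⁻².
N = √(2.1913 × 10⁻⁴) = 0.014803 rad s⁻¹ → T = 2π/N = 424.45 s ≈ 424 s.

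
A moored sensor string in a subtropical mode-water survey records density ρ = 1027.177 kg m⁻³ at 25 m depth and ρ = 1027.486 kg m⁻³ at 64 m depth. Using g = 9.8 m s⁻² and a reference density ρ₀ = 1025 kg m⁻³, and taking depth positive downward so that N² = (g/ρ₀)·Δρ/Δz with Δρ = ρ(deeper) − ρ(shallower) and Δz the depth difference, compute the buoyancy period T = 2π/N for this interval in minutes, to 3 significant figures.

Δρ = 1027.486 − 1027.177 = 0.309 kg m⁻³ over Δz = 64 − 25 = 39 m.
N² = (9.8/1025) × (0.309/39) = 7.5752 × 10⁻⁵ s⁻².
N = √(7.5752 × 10⁻⁵) = 8.7036 × 10⁻³ rad s⁻¹, so T = 2π/N = 721.91 s = 12.032 min ≈ 12.0 min.

12.0 min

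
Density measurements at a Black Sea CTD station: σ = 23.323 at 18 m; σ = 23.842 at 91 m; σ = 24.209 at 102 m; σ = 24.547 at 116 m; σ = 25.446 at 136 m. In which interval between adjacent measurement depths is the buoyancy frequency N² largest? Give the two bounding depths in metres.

116–136 m

Compute the density gradient over each adjacent pair:
  18–91 m: Δρ/Δz = 0.519/73 = 7.1 × 10⁻³ kg m⁻⁴
  91–102 m: Δρ/Δz = 0.367/11 = 0.033 kg m⁻⁴
  102–116 m: Δρ/Δz = 0.338/14 = 0.024 kg m⁻⁴
  116–136 m: Δρ/Δz = 0.899/20 = 0.045 kg m⁻⁴
The largest gradient is in the 116–136 m interval — the pycnocline.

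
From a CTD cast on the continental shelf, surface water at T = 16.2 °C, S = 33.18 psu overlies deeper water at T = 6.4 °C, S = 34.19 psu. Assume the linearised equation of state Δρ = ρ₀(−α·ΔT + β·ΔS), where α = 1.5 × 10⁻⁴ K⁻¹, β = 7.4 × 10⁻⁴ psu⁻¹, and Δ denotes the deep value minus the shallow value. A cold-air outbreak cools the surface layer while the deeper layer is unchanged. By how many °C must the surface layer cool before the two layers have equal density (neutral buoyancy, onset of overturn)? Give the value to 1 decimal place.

Neutral buoyancy requires Δρ = 0, i.e. −α(T_deep − T_surf′) + β(S_deep − S_surf) = 0.
T_surf′ = T_deep − (β/α)·ΔS = 6.4 − (7.4 × 10⁻⁴/1.5 × 10⁻⁴)·(+1.01) = 1.417 °C.
Cooling required: 16.2 − (1.417) = 14.783 °C.

14.8 °C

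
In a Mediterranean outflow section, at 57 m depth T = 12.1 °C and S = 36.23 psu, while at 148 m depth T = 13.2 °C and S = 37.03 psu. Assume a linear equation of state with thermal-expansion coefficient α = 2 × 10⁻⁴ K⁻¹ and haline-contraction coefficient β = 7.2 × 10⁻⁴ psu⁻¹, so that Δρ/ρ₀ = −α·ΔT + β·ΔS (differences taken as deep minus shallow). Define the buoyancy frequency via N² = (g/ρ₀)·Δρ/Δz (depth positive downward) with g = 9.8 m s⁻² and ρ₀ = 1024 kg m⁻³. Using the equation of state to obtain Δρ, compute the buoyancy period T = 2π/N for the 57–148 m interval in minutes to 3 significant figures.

16.9 min

ΔT = +1.1 K, ΔS = +0.80 psu (deep − shallow).
Δρ/ρ₀ = −αΔT + βΔS = -2.20 × 10⁻⁴ + 5.76 × 10⁻⁴ = 3.56 × 10⁻⁴, so Δρ ≈ 0.3645 kg m⁻³.
N² = (g/ρ₀)·Δρ/Δz = g·(Δρ/ρ₀)/Δz = 9.8 × 3.56 × 10⁻⁴ / 91 = 3.8338 × 10⁻⁵ s⁻².
N = √(3.8338 × 10⁻⁵) = 6.1918 × 10⁻³ rad s⁻¹ → T = 2π/N = 1.0148 × 10³ s = 16.913 min ≈ 16.9 min.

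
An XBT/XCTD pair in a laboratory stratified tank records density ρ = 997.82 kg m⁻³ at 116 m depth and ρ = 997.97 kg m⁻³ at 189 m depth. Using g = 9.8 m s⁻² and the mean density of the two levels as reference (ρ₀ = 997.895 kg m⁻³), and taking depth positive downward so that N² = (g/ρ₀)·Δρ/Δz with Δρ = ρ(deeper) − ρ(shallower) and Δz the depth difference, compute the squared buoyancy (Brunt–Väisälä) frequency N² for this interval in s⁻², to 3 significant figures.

2.02 × 10⁻⁵ s⁻²

Δρ = 997.97 − 997.82 = 0.15 kg m⁻³ over Δz = 189 − 116 = 73 m.
N² = (9.8/997.895) × (0.15/73) = 2.0179 × 10⁻⁵ s⁻² ≈ 2.02 × 10⁻⁵ s⁻².
N² > 0, so the interval is statically stable.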